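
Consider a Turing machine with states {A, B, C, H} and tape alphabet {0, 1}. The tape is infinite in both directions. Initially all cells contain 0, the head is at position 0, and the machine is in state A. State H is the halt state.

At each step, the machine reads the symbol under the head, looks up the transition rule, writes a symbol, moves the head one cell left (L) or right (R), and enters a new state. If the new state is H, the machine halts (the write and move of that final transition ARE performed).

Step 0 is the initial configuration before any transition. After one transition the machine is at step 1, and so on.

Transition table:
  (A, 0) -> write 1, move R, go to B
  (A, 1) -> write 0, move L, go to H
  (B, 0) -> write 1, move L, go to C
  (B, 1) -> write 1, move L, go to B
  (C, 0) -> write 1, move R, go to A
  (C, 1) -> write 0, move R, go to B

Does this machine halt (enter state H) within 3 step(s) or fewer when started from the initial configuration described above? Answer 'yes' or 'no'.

Step 1: in state A at pos 0, read 0 -> (A,0)->write 1,move R,goto B. Now: state=B, head=1, tape[-1..2]=0100 (head:   ^)
Step 2: in state B at pos 1, read 0 -> (B,0)->write 1,move L,goto C. Now: state=C, head=0, tape[-1..2]=0110 (head:  ^)
Step 3: in state C at pos 0, read 1 -> (C,1)->write 0,move R,goto B. Now: state=B, head=1, tape[-1..2]=0010 (head:   ^)
After 3 step(s): state = B (not H) -> not halted within 3 -> no

Answer: no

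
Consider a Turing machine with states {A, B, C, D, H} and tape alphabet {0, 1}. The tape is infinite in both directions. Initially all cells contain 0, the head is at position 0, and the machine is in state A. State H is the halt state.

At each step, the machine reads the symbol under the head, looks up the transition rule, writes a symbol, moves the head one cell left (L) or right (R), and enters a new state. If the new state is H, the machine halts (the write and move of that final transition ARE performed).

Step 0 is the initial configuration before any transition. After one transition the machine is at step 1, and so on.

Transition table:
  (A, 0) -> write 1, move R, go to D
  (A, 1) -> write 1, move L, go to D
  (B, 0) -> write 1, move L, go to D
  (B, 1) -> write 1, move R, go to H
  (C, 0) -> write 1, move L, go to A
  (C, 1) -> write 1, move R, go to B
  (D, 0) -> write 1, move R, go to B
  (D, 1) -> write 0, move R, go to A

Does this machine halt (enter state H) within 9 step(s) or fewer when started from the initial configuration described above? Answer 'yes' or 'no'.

Answer: yes

Derivation:
Step 1: in state A at pos 0, read 0 -> (A,0)->write 1,move R,goto D. Now: state=D, head=1, tape[-1..2]=0100 (head:   ^)
Step 2: in state D at pos 1, read 0 -> (D,0)->write 1,move R,goto B. Now: state=B, head=2, tape[-1..3]=01100 (head:    ^)
Step 3: in state B at pos 2, read 0 -> (B,0)->write 1,move L,goto D. Now: state=D, head=1, tape[-1..3]=01110 (head:   ^)
Step 4: in state D at pos 1, read 1 -> (D,1)->write 0,move R,goto A. Now: state=A, head=2, tape[-1..3]=01010 (head:    ^)
Step 5: in state A at pos 2, read 1 -> (A,1)->write 1,move L,goto D. Now: state=D, head=1, tape[-1..3]=01010 (head:   ^)
Step 6: in state D at pos 1, read 0 -> (D,0)->write 1,move R,goto B. Now: state=B, head=2, tape[-1..3]=01110 (head:    ^)
Step 7: in state B at pos 2, read 1 -> (B,1)->write 1,move R,goto H. Now: state=H, head=3, tape[-1..4]=011100 (head:     ^)
State H reached at step 7; 7 <= 9 -> yes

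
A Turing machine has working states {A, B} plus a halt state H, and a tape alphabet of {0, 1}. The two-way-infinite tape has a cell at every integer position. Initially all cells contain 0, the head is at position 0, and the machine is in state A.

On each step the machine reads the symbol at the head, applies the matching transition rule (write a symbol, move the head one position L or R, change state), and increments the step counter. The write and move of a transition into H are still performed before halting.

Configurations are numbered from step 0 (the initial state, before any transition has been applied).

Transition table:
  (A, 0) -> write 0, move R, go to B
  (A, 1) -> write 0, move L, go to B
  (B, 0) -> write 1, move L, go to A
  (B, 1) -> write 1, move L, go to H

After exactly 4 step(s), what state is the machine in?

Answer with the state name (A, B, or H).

Step 1: in state A at pos 0, read 0 -> (A,0)->write 0,move R,goto B. Now: state=B, head=1, tape[-1..2]=0000 (head:   ^)
Step 2: in state B at pos 1, read 0 -> (B,0)->write 1,move L,goto A. Now: state=A, head=0, tape[-1..2]=0010 (head:  ^)
Step 3: in state A at pos 0, read 0 -> (A,0)->write 0,move R,goto B. Now: state=B, head=1, tape[-1..2]=0010 (head:   ^)
Step 4: in state B at pos 1, read 1 -> (B,1)->write 1,move L,goto H. Now: state=H, head=0, tape[-1..2]=0010 (head:  ^)

Answer: H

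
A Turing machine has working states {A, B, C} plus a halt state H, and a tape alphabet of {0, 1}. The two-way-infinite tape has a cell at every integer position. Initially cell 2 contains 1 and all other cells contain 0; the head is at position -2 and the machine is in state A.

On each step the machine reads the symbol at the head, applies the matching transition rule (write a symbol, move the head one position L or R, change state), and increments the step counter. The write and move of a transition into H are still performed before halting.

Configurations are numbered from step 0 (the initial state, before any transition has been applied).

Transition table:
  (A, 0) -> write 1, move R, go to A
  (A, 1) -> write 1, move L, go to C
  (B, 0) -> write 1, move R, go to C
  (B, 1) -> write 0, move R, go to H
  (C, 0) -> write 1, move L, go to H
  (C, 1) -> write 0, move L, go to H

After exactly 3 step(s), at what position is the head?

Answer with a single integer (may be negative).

Step 1: in state A at pos -2, read 0 -> (A,0)->write 1,move R,goto A. Now: state=A, head=-1, tape[-3..3]=0100010 (head:   ^)
Step 2: in state A at pos -1, read 0 -> (A,0)->write 1,move R,goto A. Now: state=A, head=0, tape[-3..3]=0110010 (head:    ^)
Step 3: in state A at pos 0, read 0 -> (A,0)->write 1,move R,goto A. Now: state=A, head=1, tape[-3..3]=0111010 (head:     ^)

Answer: 1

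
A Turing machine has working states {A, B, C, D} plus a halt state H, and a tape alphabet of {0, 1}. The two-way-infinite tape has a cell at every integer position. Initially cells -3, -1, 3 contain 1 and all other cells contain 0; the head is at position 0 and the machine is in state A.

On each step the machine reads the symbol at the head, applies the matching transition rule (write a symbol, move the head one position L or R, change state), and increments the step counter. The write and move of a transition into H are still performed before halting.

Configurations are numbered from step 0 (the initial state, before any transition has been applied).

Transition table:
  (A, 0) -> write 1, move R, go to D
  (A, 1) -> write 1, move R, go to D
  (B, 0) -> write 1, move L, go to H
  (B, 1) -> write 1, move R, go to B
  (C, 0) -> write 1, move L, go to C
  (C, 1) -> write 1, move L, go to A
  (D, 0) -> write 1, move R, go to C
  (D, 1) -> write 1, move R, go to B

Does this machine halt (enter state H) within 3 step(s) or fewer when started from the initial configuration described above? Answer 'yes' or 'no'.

Step 1: in state A at pos 0, read 0 -> (A,0)->write 1,move R,goto D. Now: state=D, head=1, tape[-4..4]=010110010 (head:      ^)
Step 2: in state D at pos 1, read 0 -> (D,0)->write 1,move R,goto C. Now: state=C, head=2, tape[-4..4]=010111010 (head:       ^)
Step 3: in state C at pos 2, read 0 -> (C,0)->write 1,move L,goto C. Now: state=C, head=1, tape[-4..4]=010111110 (head:      ^)
After 3 step(s): state = C (not H) -> not halted within 3 -> no

Answer: no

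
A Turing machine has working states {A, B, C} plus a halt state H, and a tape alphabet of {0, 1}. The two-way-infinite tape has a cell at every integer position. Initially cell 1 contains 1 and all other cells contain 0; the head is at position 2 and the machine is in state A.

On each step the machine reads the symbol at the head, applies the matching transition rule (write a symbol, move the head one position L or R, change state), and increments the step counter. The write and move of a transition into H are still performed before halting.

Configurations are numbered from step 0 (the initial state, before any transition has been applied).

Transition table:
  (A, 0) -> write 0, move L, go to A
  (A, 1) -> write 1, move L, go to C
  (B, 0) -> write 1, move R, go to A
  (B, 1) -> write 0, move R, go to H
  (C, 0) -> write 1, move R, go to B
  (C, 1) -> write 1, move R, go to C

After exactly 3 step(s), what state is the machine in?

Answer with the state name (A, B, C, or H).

Answer: B

Derivation:
Step 1: in state A at pos 2, read 0 -> (A,0)->write 0,move L,goto A. Now: state=A, head=1, tape[0..3]=0100 (head:  ^)
Step 2: in state A at pos 1, read 1 -> (A,1)->write 1,move L,goto C. Now: state=C, head=0, tape[-1..3]=00100 (head:  ^)
Step 3: in state C at pos 0, read 0 -> (C,0)->write 1,move R,goto B. Now: state=B, head=1, tape[-1..3]=01100 (head:   ^)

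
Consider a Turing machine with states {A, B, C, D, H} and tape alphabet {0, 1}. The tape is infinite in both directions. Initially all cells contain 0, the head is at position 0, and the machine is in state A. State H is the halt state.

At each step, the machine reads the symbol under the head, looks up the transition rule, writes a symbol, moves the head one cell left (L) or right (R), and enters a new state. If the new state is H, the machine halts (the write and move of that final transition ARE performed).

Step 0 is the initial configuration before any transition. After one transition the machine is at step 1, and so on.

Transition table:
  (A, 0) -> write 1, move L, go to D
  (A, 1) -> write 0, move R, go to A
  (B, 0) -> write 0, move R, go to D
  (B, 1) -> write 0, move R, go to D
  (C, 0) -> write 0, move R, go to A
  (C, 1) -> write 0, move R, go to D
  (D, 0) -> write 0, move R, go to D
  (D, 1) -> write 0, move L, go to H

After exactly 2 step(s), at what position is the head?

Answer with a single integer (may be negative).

Step 1: in state A at pos 0, read 0 -> (A,0)->write 1,move L,goto D. Now: state=D, head=-1, tape[-2..1]=0010 (head:  ^)
Step 2: in state D at pos -1, read 0 -> (D,0)->write 0,move R,goto D. Now: state=D, head=0, tape[-2..1]=0010 (head:   ^)

Answer: 0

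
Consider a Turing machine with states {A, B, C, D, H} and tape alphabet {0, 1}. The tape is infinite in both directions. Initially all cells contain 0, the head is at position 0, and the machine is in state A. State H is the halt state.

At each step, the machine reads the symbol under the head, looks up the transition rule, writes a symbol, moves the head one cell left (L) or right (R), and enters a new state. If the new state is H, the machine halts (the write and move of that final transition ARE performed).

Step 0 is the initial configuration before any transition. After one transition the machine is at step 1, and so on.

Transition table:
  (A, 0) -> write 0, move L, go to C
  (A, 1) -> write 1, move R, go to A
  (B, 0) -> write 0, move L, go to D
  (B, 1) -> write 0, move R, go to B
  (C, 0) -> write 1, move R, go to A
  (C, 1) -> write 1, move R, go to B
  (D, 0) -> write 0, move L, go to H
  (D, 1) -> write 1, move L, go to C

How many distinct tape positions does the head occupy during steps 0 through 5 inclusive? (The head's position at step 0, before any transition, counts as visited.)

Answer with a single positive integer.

Step 1: in state A at pos 0, read 0 -> (A,0)->write 0,move L,goto C. Now: state=C, head=-1, tape[-2..1]=0000 (head:  ^)
Step 2: in state C at pos -1, read 0 -> (C,0)->write 1,move R,goto A. Now: state=A, head=0, tape[-2..1]=0100 (head:   ^)
Step 3: in state A at pos 0, read 0 -> (A,0)->write 0,move L,goto C. Now: state=C, head=-1, tape[-2..1]=0100 (head:  ^)
Step 4: in state C at pos -1, read 1 -> (C,1)->write 1,move R,goto B. Now: state=B, head=0, tape[-2..1]=0100 (head:   ^)
Step 5: in state B at pos 0, read 0 -> (B,0)->write 0,move L,goto D. Now: state=D, head=-1, tape[-2..1]=0100 (head:  ^)
Head positions at steps 0..5: starting at 0, distinct positions visited = {-1, 0} -> 2 position(s)

Answer: 2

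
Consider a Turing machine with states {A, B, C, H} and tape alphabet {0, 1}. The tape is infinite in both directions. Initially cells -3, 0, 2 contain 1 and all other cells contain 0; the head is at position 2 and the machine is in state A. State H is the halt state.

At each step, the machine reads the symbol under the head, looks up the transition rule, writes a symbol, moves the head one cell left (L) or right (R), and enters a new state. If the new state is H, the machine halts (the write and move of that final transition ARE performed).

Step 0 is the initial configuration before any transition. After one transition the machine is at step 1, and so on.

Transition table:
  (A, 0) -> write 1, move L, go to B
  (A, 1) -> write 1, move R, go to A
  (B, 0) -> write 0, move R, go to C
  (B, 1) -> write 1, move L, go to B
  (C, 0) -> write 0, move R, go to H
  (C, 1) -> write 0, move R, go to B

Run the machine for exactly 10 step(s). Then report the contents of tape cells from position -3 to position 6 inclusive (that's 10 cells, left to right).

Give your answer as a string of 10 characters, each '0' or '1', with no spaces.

Step 1: in state A at pos 2, read 1 -> (A,1)->write 1,move R,goto A. Now: state=A, head=3, tape[-4..4]=010010100 (head:        ^)
Step 2: in state A at pos 3, read 0 -> (A,0)->write 1,move L,goto B. Now: state=B, head=2, tape[-4..4]=010010110 (head:       ^)
Step 3: in state B at pos 2, read 1 -> (B,1)->write 1,move L,goto B. Now: state=B, head=1, tape[-4..4]=010010110 (head:      ^)
Step 4: in state B at pos 1, read 0 -> (B,0)->write 0,move R,goto C. Now: state=C, head=2, tape[-4..4]=010010110 (head:       ^)
Step 5: in state C at pos 2, read 1 -> (C,1)->write 0,move R,goto B. Now: state=B, head=3, tape[-4..4]=010010010 (head:        ^)
Step 6: in state B at pos 3, read 1 -> (B,1)->write 1,move L,goto B. Now: state=B, head=2, tape[-4..4]=010010010 (head:       ^)
Step 7: in state B at pos 2, read 0 -> (B,0)->write 0,move R,goto C. Now: state=C, head=3, tape[-4..4]=010010010 (head:        ^)
Step 8: in state C at pos 3, read 1 -> (C,1)->write 0,move R,goto B. Now: state=B, head=4, tape[-4..5]=0100100000 (head:         ^)
Step 9: in state B at pos 4, read 0 -> (B,0)->write 0,move R,goto C. Now: state=C, head=5, tape[-4..6]=01001000000 (head:          ^)
Step 10: in state C at pos 5, read 0 -> (C,0)->write 0,move R,goto H. Now: state=H, head=6, tape[-4..7]=010010000000 (head:           ^)

Answer: 1001000000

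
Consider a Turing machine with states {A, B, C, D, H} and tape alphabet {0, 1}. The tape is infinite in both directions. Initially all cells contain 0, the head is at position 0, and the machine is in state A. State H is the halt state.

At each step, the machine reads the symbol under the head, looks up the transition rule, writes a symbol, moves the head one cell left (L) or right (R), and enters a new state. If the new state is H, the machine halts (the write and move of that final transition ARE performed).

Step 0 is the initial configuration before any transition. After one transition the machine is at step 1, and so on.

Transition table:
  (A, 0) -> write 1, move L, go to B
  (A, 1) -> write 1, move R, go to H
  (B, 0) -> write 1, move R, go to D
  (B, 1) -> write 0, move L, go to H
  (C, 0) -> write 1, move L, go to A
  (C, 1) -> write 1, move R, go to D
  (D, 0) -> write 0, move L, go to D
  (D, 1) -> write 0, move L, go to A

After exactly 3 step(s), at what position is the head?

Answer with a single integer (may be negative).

Answer: -1

Derivation:
Step 1: in state A at pos 0, read 0 -> (A,0)->write 1,move L,goto B. Now: state=B, head=-1, tape[-2..1]=0010 (head:  ^)
Step 2: in state B at pos -1, read 0 -> (B,0)->write 1,move R,goto D. Now: state=D, head=0, tape[-2..1]=0110 (head:   ^)
Step 3: in state D at pos 0, read 1 -> (D,1)->write 0,move L,goto A. Now: state=A, head=-1, tape[-2..1]=0100 (head:  ^)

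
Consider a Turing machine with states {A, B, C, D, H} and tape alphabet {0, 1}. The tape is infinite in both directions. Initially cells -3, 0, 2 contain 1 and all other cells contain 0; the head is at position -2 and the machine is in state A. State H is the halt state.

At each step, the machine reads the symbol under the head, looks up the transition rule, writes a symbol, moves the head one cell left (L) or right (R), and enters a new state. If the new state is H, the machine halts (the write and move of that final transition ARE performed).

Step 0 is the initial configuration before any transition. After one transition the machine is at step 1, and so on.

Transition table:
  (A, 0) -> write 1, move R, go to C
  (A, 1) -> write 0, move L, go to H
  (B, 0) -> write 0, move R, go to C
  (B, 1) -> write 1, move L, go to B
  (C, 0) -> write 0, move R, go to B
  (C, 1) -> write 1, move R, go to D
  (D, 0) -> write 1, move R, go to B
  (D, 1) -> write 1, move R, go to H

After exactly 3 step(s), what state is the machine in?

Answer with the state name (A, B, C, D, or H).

Step 1: in state A at pos -2, read 0 -> (A,0)->write 1,move R,goto C. Now: state=C, head=-1, tape[-4..3]=01101010 (head:    ^)
Step 2: in state C at pos -1, read 0 -> (C,0)->write 0,move R,goto B. Now: state=B, head=0, tape[-4..3]=01101010 (head:     ^)
Step 3: in state B at pos 0, read 1 -> (B,1)->write 1,move L,goto B. Now: state=B, head=-1, tape[-4..3]=01101010 (head:    ^)

Answer: B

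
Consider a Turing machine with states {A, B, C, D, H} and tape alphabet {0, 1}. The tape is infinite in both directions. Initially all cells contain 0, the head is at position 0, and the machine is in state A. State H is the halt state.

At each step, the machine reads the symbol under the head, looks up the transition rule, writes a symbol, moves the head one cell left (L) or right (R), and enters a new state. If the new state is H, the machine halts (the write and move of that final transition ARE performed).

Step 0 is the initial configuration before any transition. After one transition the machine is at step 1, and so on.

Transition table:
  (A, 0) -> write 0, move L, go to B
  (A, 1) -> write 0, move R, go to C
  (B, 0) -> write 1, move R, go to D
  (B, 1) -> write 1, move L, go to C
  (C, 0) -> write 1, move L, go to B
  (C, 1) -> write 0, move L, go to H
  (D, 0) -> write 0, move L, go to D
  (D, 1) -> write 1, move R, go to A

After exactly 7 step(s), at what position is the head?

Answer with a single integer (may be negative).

Step 1: in state A at pos 0, read 0 -> (A,0)->write 0,move L,goto B. Now: state=B, head=-1, tape[-2..1]=0000 (head:  ^)
Step 2: in state B at pos -1, read 0 -> (B,0)->write 1,move R,goto D. Now: state=D, head=0, tape[-2..1]=0100 (head:   ^)
Step 3: in state D at pos 0, read 0 -> (D,0)->write 0,move L,goto D. Now: state=D, head=-1, tape[-2..1]=0100 (head:  ^)
Step 4: in state D at pos -1, read 1 -> (D,1)->write 1,move R,goto A. Now: state=A, head=0, tape[-2..1]=0100 (head:   ^)
Step 5: in state A at pos 0, read 0 -> (A,0)->write 0,move L,goto B. Now: state=B, head=-1, tape[-2..1]=0100 (head:  ^)
Step 6: in state B at pos -1, read 1 -> (B,1)->write 1,move L,goto C. Now: state=C, head=-2, tape[-3..1]=00100 (head:  ^)
Step 7: in state C at pos -2, read 0 -> (C,0)->write 1,move L,goto B. Now: state=B, head=-3, tape[-4..1]=001100 (head:  ^)

Answer: -3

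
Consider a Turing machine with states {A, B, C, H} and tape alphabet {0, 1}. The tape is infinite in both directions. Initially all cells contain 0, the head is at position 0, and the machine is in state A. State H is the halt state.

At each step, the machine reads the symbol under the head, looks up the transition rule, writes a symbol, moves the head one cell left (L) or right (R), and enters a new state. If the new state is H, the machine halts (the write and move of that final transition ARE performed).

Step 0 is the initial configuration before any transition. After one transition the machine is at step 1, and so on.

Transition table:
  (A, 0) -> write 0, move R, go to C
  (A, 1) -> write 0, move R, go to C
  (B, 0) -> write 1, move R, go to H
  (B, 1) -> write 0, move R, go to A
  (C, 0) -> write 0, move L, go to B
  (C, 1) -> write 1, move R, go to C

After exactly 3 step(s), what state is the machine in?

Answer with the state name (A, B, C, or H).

Answer: H

Derivation:
Step 1: in state A at pos 0, read 0 -> (A,0)->write 0,move R,goto C. Now: state=C, head=1, tape[-1..2]=0000 (head:   ^)
Step 2: in state C at pos 1, read 0 -> (C,0)->write 0,move L,goto B. Now: state=B, head=0, tape[-1..2]=0000 (head:  ^)
Step 3: in state B at pos 0, read 0 -> (B,0)->write 1,move R,goto H. Now: state=H, head=1, tape[-1..2]=0100 (head:   ^)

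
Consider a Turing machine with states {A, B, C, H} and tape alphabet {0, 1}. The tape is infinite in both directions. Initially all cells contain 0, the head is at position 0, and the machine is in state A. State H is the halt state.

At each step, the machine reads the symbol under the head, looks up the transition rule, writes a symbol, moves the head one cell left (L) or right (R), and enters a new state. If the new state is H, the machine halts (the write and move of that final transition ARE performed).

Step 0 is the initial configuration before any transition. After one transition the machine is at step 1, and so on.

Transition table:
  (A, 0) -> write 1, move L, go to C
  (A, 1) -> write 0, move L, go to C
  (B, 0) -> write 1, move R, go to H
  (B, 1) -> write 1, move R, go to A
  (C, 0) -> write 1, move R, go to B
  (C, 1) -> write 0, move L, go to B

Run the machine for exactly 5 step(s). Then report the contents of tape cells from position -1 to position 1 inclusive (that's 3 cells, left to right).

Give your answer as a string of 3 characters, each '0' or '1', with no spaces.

Answer: 101

Derivation:
Step 1: in state A at pos 0, read 0 -> (A,0)->write 1,move L,goto C. Now: state=C, head=-1, tape[-2..1]=0010 (head:  ^)
Step 2: in state C at pos -1, read 0 -> (C,0)->write 1,move R,goto B. Now: state=B, head=0, tape[-2..1]=0110 (head:   ^)
Step 3: in state B at pos 0, read 1 -> (B,1)->write 1,move R,goto A. Now: state=A, head=1, tape[-2..2]=01100 (head:    ^)
Step 4: in state A at pos 1, read 0 -> (A,0)->write 1,move L,goto C. Now: state=C, head=0, tape[-2..2]=01110 (head:   ^)
Step 5: in state C at pos 0, read 1 -> (C,1)->write 0,move L,goto B. Now: state=B, head=-1, tape[-2..2]=01010 (head:  ^)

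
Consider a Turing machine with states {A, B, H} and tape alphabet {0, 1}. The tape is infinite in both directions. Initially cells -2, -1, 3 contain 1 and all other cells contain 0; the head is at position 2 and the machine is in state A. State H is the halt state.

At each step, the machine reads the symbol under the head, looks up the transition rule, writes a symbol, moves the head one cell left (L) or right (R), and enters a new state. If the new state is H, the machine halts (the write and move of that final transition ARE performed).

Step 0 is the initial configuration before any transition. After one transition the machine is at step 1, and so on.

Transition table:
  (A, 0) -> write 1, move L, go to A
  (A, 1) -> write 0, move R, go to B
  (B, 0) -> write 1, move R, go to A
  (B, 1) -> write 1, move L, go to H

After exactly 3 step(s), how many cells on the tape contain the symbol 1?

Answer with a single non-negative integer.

Step 1: in state A at pos 2, read 0 -> (A,0)->write 1,move L,goto A. Now: state=A, head=1, tape[-3..4]=01100110 (head:     ^)
Step 2: in state A at pos 1, read 0 -> (A,0)->write 1,move L,goto A. Now: state=A, head=0, tape[-3..4]=01101110 (head:    ^)
Step 3: in state A at pos 0, read 0 -> (A,0)->write 1,move L,goto A. Now: state=A, head=-1, tape[-3..4]=01111110 (head:   ^)
Cells containing 1 after step 3: {-2, -1, 0, 1, 2, 3} -> 6 cell(s)

Answer: 6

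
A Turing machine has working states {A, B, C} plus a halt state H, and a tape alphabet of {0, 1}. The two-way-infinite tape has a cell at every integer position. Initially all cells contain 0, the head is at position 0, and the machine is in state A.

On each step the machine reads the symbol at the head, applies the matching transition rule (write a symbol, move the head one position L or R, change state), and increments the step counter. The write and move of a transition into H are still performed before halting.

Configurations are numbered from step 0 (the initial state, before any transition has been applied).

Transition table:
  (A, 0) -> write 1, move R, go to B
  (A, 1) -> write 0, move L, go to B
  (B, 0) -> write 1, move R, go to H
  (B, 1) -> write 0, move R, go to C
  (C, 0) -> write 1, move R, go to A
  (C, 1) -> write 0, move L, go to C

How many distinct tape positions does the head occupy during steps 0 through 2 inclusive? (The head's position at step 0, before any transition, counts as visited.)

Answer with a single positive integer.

Step 1: in state A at pos 0, read 0 -> (A,0)->write 1,move R,goto B. Now: state=B, head=1, tape[-1..2]=0100 (head:   ^)
Step 2: in state B at pos 1, read 0 -> (B,0)->write 1,move R,goto H. Now: state=H, head=2, tape[-1..3]=01100 (head:    ^)
Head positions at steps 0..2: starting at 0, distinct positions visited = {0, 1, 2} -> 3 position(s)

Answer: 3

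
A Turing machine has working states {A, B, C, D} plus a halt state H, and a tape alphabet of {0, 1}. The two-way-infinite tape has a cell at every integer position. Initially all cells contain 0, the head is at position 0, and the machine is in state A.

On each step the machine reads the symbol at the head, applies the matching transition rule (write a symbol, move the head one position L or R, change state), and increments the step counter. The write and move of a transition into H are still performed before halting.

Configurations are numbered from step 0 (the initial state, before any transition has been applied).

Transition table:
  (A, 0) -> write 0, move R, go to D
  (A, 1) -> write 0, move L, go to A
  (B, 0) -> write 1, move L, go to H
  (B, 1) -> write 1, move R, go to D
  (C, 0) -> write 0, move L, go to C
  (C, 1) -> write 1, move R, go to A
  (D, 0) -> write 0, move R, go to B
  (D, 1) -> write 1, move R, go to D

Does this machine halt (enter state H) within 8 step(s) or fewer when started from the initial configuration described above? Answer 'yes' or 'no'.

Answer: yes

Derivation:
Step 1: in state A at pos 0, read 0 -> (A,0)->write 0,move R,goto D. Now: state=D, head=1, tape[-1..2]=0000 (head:   ^)
Step 2: in state D at pos 1, read 0 -> (D,0)->write 0,move R,goto B. Now: state=B, head=2, tape[-1..3]=00000 (head:    ^)
Step 3: in state B at pos 2, read 0 -> (B,0)->write 1,move L,goto H. Now: state=H, head=1, tape[-1..3]=00010 (head:   ^)
State H reached at step 3; 3 <= 8 -> yes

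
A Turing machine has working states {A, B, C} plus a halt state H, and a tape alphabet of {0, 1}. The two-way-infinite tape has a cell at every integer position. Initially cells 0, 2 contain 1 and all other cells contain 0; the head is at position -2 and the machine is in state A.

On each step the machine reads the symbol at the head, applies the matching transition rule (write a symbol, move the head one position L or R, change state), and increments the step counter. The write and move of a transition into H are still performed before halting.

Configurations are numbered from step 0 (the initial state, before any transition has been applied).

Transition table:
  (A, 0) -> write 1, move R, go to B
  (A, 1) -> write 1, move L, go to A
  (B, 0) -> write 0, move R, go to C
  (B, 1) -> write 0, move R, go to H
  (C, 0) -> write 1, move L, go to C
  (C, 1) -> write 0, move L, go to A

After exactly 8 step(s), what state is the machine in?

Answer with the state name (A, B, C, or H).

Step 1: in state A at pos -2, read 0 -> (A,0)->write 1,move R,goto B. Now: state=B, head=-1, tape[-3..3]=0101010 (head:   ^)
Step 2: in state B at pos -1, read 0 -> (B,0)->write 0,move R,goto C. Now: state=C, head=0, tape[-3..3]=0101010 (head:    ^)
Step 3: in state C at pos 0, read 1 -> (C,1)->write 0,move L,goto A. Now: state=A, head=-1, tape[-3..3]=0100010 (head:   ^)
Step 4: in state A at pos -1, read 0 -> (A,0)->write 1,move R,goto B. Now: state=B, head=0, tape[-3..3]=0110010 (head:    ^)
Step 5: in state B at pos 0, read 0 -> (B,0)->write 0,move R,goto C. Now: state=C, head=1, tape[-3..3]=0110010 (head:     ^)
Step 6: in state C at pos 1, read 0 -> (C,0)->write 1,move L,goto C. Now: state=C, head=0, tape[-3..3]=0110110 (head:    ^)
Step 7: in state C at pos 0, read 0 -> (C,0)->write 1,move L,goto C. Now: state=C, head=-1, tape[-3..3]=0111110 (head:   ^)
Step 8: in state C at pos -1, read 1 -> (C,1)->write 0,move L,goto A. Now: state=A, head=-2, tape[-3..3]=0101110 (head:  ^)

Answer: A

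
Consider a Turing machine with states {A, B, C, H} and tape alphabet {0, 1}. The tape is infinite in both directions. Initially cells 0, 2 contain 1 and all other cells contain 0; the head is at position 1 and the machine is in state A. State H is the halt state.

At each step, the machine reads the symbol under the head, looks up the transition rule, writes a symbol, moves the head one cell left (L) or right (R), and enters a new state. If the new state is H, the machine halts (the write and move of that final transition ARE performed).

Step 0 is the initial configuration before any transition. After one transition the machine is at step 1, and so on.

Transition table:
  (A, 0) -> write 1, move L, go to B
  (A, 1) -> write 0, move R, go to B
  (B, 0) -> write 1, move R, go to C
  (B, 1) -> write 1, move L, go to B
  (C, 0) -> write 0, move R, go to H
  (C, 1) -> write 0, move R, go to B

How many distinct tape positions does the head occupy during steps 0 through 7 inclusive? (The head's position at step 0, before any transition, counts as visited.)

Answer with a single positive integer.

Answer: 4

Derivation:
Step 1: in state A at pos 1, read 0 -> (A,0)->write 1,move L,goto B. Now: state=B, head=0, tape[-1..3]=01110 (head:  ^)
Step 2: in state B at pos 0, read 1 -> (B,1)->write 1,move L,goto B. Now: state=B, head=-1, tape[-2..3]=001110 (head:  ^)
Step 3: in state B at pos -1, read 0 -> (B,0)->write 1,move R,goto C. Now: state=C, head=0, tape[-2..3]=011110 (head:   ^)
Step 4: in state C at pos 0, read 1 -> (C,1)->write 0,move R,goto B. Now: state=B, head=1, tape[-2..3]=010110 (head:    ^)
Step 5: in state B at pos 1, read 1 -> (B,1)->write 1,move L,goto B. Now: state=B, head=0, tape[-2..3]=010110 (head:   ^)
Step 6: in state B at pos 0, read 0 -> (B,0)->write 1,move R,goto C. Now: state=C, head=1, tape[-2..3]=011110 (head:    ^)
Step 7: in state C at pos 1, read 1 -> (C,1)->write 0,move R,goto B. Now: state=B, head=2, tape[-2..3]=011010 (head:     ^)
Head positions at steps 0..7: starting at 1, distinct positions visited = {-1, 0, 1, 2} -> 4 position(s)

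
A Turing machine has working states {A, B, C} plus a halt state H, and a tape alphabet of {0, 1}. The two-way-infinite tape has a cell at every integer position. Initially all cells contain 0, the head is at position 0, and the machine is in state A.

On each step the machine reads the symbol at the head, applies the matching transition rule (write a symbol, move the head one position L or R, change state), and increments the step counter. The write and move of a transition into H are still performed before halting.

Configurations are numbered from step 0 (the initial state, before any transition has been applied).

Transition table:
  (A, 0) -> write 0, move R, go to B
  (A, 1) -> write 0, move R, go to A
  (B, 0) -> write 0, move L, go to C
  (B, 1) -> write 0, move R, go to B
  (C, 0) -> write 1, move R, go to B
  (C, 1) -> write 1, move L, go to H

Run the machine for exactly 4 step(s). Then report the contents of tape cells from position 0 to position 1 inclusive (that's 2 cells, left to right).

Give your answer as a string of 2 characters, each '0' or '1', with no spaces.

Step 1: in state A at pos 0, read 0 -> (A,0)->write 0,move R,goto B. Now: state=B, head=1, tape[-1..2]=0000 (head:   ^)
Step 2: in state B at pos 1, read 0 -> (B,0)->write 0,move L,goto C. Now: state=C, head=0, tape[-1..2]=0000 (head:  ^)
Step 3: in state C at pos 0, read 0 -> (C,0)->write 1,move R,goto B. Now: state=B, head=1, tape[-1..2]=0100 (head:   ^)
Step 4: in state B at pos 1, read 0 -> (B,0)->write 0,move L,goto C. Now: state=C, head=0, tape[-1..2]=0100 (head:  ^)

Answer: 10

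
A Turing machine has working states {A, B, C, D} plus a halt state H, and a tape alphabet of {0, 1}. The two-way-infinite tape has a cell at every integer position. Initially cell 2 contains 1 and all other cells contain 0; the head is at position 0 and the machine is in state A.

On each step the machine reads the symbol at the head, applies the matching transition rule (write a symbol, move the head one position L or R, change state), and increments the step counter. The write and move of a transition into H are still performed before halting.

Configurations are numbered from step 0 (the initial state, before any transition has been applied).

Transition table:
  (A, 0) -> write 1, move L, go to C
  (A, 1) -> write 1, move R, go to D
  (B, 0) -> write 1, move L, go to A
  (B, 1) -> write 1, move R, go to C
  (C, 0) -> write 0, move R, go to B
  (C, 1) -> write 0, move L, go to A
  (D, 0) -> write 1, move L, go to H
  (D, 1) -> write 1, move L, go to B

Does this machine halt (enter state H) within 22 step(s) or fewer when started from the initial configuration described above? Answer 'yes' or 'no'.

Step 1: in state A at pos 0, read 0 -> (A,0)->write 1,move L,goto C. Now: state=C, head=-1, tape[-2..3]=001010 (head:  ^)
Step 2: in state C at pos -1, read 0 -> (C,0)->write 0,move R,goto B. Now: state=B, head=0, tape[-2..3]=001010 (head:   ^)
Step 3: in state B at pos 0, read 1 -> (B,1)->write 1,move R,goto C. Now: state=C, head=1, tape[-2..3]=001010 (head:    ^)
Step 4: in state C at pos 1, read 0 -> (C,0)->write 0,move R,goto B. Now: state=B, head=2, tape[-2..3]=001010 (head:     ^)
Step 5: in state B at pos 2, read 1 -> (B,1)->write 1,move R,goto C. Now: state=C, head=3, tape[-2..4]=0010100 (head:      ^)
Step 6: in state C at pos 3, read 0 -> (C,0)->write 0,move R,goto B. Now: state=B, head=4, tape[-2..5]=00101000 (head:       ^)
Step 7: in state B at pos 4, read 0 -> (B,0)->write 1,move L,goto A. Now: state=A, head=3, tape[-2..5]=00101010 (head:      ^)
Step 8: in state A at pos 3, read 0 -> (A,0)->write 1,move L,goto C. Now: state=C, head=2, tape[-2..5]=00101110 (head:     ^)
Step 9: in state C at pos 2, read 1 -> (C,1)->write 0,move L,goto A. Now: state=A, head=1, tape[-2..5]=00100110 (head:    ^)
Step 10: in state A at pos 1, read 0 -> (A,0)->write 1,move L,goto C. Now: state=C, head=0, tape[-2..5]=00110110 (head:   ^)
Step 11: in state C at pos 0, read 1 -> (C,1)->write 0,move L,goto A. Now: state=A, head=-1, tape[-2..5]=00010110 (head:  ^)
Step 12: in state A at pos -1, read 0 -> (A,0)->write 1,move L,goto C. Now: state=C, head=-2, tape[-3..5]=001010110 (head:  ^)
Step 13: in state C at pos -2, read 0 -> (C,0)->write 0,move R,goto B. Now: state=B, head=-1, tape[-3..5]=001010110 (head:   ^)
Step 14: in state B at pos -1, read 1 -> (B,1)->write 1,move R,goto C. Now: state=C, head=0, tape[-3..5]=001010110 (head:    ^)
Step 15: in state C at pos 0, read 0 -> (C,0)->write 0,move R,goto B. Now: state=B, head=1, tape[-3..5]=001010110 (head:     ^)
Step 16: in state B at pos 1, read 1 -> (B,1)->write 1,move R,goto C. Now: state=C, head=2, tape[-3..5]=001010110 (head:      ^)
Step 17: in state C at pos 2, read 0 -> (C,0)->write 0,move R,goto B. Now: state=B, head=3, tape[-3..5]=001010110 (head:       ^)
Step 18: in state B at pos 3, read 1 -> (B,1)->write 1,move R,goto C. Now: state=C, head=4, tape[-3..5]=001010110 (head:        ^)
Step 19: in state C at pos 4, read 1 -> (C,1)->write 0,move L,goto A. Now: state=A, head=3, tape[-3..5]=001010100 (head:       ^)
Step 20: in state A at pos 3, read 1 -> (A,1)->write 1,move R,goto D. Now: state=D, head=4, tape[-3..5]=001010100 (head:        ^)
Step 21: in state D at pos 4, read 0 -> (D,0)->write 1,move L,goto H. Now: state=H, head=3, tape[-3..5]=001010110 (head:       ^)
State H reached at step 21; 21 <= 22 -> yes

Answer: yes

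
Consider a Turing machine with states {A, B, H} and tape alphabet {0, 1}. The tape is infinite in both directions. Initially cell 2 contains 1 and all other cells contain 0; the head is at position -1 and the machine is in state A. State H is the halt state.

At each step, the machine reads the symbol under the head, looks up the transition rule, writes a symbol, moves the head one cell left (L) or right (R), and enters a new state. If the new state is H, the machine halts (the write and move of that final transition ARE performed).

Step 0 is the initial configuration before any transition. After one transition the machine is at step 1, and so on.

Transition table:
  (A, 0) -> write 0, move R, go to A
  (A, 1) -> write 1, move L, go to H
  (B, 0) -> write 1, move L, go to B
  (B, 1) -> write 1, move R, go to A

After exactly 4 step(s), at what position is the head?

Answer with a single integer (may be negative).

Step 1: in state A at pos -1, read 0 -> (A,0)->write 0,move R,goto A. Now: state=A, head=0, tape[-2..3]=000010 (head:   ^)
Step 2: in state A at pos 0, read 0 -> (A,0)->write 0,move R,goto A. Now: state=A, head=1, tape[-2..3]=000010 (head:    ^)
Step 3: in state A at pos 1, read 0 -> (A,0)->write 0,move R,goto A. Now: state=A, head=2, tape[-2..3]=000010 (head:     ^)
Step 4: in state A at pos 2, read 1 -> (A,1)->write 1,move L,goto H. Now: state=H, head=1, tape[-2..3]=000010 (head:    ^)

Answer: 1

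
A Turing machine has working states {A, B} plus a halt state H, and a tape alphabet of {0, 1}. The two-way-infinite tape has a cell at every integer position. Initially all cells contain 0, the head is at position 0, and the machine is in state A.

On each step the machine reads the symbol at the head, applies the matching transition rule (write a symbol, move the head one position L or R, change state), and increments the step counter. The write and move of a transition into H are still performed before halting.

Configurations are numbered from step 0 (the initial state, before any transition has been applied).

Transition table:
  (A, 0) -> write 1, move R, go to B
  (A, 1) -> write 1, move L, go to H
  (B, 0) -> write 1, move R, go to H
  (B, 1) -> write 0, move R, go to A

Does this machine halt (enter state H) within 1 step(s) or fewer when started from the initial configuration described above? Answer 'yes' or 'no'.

Step 1: in state A at pos 0, read 0 -> (A,0)->write 1,move R,goto B. Now: state=B, head=1, tape[-1..2]=0100 (head:   ^)
After 1 step(s): state = B (not H) -> not halted within 1 -> no

Answer: no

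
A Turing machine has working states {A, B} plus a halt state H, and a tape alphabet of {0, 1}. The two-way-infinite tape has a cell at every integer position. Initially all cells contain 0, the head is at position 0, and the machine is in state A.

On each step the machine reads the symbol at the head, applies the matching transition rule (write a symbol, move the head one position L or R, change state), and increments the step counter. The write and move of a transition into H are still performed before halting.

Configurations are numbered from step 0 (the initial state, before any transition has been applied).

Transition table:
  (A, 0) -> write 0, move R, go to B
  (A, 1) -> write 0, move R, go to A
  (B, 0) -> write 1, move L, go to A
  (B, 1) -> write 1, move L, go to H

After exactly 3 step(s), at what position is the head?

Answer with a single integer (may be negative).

Answer: 1

Derivation:
Step 1: in state A at pos 0, read 0 -> (A,0)->write 0,move R,goto B. Now: state=B, head=1, tape[-1..2]=0000 (head:   ^)
Step 2: in state B at pos 1, read 0 -> (B,0)->write 1,move L,goto A. Now: state=A, head=0, tape[-1..2]=0010 (head:  ^)
Step 3: in state A at pos 0, read 0 -> (A,0)->write 0,move R,goto B. Now: state=B, head=1, tape[-1..2]=0010 (head:   ^)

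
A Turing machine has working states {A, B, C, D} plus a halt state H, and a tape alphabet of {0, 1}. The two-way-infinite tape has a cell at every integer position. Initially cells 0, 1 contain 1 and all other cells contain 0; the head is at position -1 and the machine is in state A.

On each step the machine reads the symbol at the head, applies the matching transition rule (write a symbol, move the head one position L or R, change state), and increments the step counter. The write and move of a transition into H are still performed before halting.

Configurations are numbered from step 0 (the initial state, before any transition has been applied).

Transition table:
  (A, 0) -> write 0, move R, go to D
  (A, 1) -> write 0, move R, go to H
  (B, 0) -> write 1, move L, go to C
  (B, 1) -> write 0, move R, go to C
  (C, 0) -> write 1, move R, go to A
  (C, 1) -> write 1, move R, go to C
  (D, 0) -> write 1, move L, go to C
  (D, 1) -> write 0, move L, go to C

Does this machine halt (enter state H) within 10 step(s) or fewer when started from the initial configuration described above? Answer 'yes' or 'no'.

Step 1: in state A at pos -1, read 0 -> (A,0)->write 0,move R,goto D. Now: state=D, head=0, tape[-2..2]=00110 (head:   ^)
Step 2: in state D at pos 0, read 1 -> (D,1)->write 0,move L,goto C. Now: state=C, head=-1, tape[-2..2]=00010 (head:  ^)
Step 3: in state C at pos -1, read 0 -> (C,0)->write 1,move R,goto A. Now: state=A, head=0, tape[-2..2]=01010 (head:   ^)
Step 4: in state A at pos 0, read 0 -> (A,0)->write 0,move R,goto D. Now: state=D, head=1, tape[-2..2]=01010 (head:    ^)
Step 5: in state D at pos 1, read 1 -> (D,1)->write 0,move L,goto C. Now: state=C, head=0, tape[-2..2]=01000 (head:   ^)
Step 6: in state C at pos 0, read 0 -> (C,0)->write 1,move R,goto A. Now: state=A, head=1, tape[-2..2]=01100 (head:    ^)
Step 7: in state A at pos 1, read 0 -> (A,0)->write 0,move R,goto D. Now: state=D, head=2, tape[-2..3]=011000 (head:     ^)
Step 8: in state D at pos 2, read 0 -> (D,0)->write 1,move L,goto C. Now: state=C, head=1, tape[-2..3]=011010 (head:    ^)
Step 9: in state C at pos 1, read 0 -> (C,0)->write 1,move R,goto A. Now: state=A, head=2, tape[-2..3]=011110 (head:     ^)
Step 10: in state A at pos 2, read 1 -> (A,1)->write 0,move R,goto H. Now: state=H, head=3, tape[-2..4]=0111000 (head:      ^)
State H reached at step 10; 10 <= 10 -> yes

Answer: yes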